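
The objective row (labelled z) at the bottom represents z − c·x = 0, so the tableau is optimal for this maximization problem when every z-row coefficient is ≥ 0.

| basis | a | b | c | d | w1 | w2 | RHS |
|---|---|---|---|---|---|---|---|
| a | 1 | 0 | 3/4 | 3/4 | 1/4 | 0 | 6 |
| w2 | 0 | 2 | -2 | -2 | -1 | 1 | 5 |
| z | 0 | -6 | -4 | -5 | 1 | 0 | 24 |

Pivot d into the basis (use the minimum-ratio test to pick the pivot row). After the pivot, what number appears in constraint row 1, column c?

Ratio test on column d — row 1: 6/(3/4) = 8; row 2: entry -2 ≤ 0. Minimum is 8 at row 1 (a leaves); pivot element 3/4.
Divide row 1 by 3/4; eliminate column d from the other rows.
In the new row 1, the c entry is the old entry divided by the pivot: (3/4)/(3/4) = 1.

1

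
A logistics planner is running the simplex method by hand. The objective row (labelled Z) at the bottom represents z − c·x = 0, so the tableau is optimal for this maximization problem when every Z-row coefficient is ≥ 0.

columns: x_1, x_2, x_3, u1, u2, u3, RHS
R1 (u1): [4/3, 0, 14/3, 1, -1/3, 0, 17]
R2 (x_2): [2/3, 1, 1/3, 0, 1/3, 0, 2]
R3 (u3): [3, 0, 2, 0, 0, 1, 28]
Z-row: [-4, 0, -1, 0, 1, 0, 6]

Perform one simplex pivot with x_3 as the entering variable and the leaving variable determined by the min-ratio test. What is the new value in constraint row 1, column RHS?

51/14

Ratio test on column x_3 — row 1: 17/(14/3) = 51/14; row 2: 2/(1/3) = 6; row 3: 28/2 = 14. Minimum is 51/14 at row 1 (u1 leaves); pivot element 14/3.
Divide row 1 by 14/3; eliminate column x_3 from the other rows.
In the new row 1, the RHS entry is the old entry divided by the pivot: 17/(14/3) = 51/14.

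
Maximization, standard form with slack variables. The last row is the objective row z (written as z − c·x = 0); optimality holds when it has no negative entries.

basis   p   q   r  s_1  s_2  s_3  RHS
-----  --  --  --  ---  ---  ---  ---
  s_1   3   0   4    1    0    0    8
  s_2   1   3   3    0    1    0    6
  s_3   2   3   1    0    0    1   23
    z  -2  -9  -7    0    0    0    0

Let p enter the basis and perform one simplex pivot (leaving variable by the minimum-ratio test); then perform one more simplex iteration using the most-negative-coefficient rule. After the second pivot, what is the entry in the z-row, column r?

Ratio test on column p — row 1: 8/3 = 8/3; row 2: 6/1 = 6; row 3: 23/2 = 23/2. Minimum is 8/3 at row 1 (s_1 leaves); pivot element 3.
Divide row 1 by 3; eliminate column p from the other rows.
Second iteration: most negative z-row entry is -9 in column q, so q enters.
Ratio test on column q — row 1: entry 0 ≤ 0; row 2: (10/3)/3 = 10/9; row 3: (53/3)/3 = 53/9. Minimum is 10/9 at row 2 (s_2 leaves); pivot element 3.
Divide row 2 by 3; eliminate column q from the other rows.
After both pivots, the entry at the z-row, column r is 2/3.

2/3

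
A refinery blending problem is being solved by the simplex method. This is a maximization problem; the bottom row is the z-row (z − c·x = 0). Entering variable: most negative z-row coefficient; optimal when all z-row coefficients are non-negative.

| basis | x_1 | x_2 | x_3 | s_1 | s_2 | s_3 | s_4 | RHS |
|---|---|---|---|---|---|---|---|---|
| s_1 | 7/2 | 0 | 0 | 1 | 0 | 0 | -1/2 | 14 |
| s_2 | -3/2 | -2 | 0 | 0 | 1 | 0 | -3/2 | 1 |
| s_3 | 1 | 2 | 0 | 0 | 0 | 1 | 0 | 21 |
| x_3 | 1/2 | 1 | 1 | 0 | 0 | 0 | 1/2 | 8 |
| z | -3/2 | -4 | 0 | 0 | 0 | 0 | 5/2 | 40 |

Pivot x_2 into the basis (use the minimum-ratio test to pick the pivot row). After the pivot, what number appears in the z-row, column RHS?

72

Ratio test on column x_2 — row 1: entry 0 ≤ 0; row 2: entry -2 ≤ 0; row 3: 21/2 = 21/2; row 4: 8/1 = 8. Minimum is 8 at row 4 (x_3 leaves); pivot element 1.
Divide row 4 by 1; eliminate column x_2 from the other rows.
z-row update in column RHS: 40 − (-4)·8 = 72.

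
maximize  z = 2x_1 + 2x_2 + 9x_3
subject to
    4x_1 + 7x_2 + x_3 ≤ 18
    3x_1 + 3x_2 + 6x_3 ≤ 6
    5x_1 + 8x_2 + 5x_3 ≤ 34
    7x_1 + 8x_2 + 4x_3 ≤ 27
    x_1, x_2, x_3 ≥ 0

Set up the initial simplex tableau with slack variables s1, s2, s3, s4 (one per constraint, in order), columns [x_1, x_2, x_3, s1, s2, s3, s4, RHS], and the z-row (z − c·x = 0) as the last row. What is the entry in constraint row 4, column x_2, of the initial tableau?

8

Constraint 4 has coefficient 8 on x_2.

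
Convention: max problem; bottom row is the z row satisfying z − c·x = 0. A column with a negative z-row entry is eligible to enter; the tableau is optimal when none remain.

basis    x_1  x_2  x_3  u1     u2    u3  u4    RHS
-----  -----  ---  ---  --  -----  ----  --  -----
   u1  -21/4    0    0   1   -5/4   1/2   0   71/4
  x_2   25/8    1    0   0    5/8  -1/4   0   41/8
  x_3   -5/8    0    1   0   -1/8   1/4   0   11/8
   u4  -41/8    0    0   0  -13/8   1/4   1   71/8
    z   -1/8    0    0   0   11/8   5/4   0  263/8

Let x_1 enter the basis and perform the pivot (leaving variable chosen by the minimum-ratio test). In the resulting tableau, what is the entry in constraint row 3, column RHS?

12/5

Ratio test on column x_1 — row 1: entry -21/4 ≤ 0; row 2: (41/8)/(25/8) = 41/25; row 3: entry -5/8 ≤ 0; row 4: entry -41/8 ≤ 0. Minimum is 41/25 at row 2 (x_2 leaves); pivot element 25/8.
Divide row 2 by 25/8; eliminate column x_1 from the other rows.
Row 3 update in column RHS: 11/8 − (-5/8)·(41/25) = 12/5.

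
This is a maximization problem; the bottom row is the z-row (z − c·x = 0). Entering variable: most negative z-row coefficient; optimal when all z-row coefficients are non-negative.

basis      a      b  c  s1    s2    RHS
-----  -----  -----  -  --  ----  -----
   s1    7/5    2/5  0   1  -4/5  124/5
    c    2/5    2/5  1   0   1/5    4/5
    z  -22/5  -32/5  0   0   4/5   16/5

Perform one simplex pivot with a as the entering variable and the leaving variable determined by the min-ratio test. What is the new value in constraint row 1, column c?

Ratio test on column a — row 1: (124/5)/(7/5) = 124/7; row 2: (4/5)/(2/5) = 2. Minimum is 2 at row 2 (c leaves); pivot element 2/5.
Divide row 2 by 2/5; eliminate column a from the other rows.
Row 1 update in column c: 0 − (7/5)·(5/2) = -7/2.

-7/2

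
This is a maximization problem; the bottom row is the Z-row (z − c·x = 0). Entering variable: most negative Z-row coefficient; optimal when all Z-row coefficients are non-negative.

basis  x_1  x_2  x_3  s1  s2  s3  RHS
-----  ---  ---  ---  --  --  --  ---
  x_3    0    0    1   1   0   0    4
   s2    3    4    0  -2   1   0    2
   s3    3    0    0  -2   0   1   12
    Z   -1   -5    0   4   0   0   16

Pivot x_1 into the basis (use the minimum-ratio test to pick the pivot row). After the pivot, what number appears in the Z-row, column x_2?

-11/3

Ratio test on column x_1 — row 1: entry 0 ≤ 0; row 2: 2/3 = 2/3; row 3: 12/3 = 4. Minimum is 2/3 at row 2 (s2 leaves); pivot element 3.
Divide row 2 by 3; eliminate column x_1 from the other rows.
Z-row update in column x_2: -5 − (-1)·(4/3) = -11/3.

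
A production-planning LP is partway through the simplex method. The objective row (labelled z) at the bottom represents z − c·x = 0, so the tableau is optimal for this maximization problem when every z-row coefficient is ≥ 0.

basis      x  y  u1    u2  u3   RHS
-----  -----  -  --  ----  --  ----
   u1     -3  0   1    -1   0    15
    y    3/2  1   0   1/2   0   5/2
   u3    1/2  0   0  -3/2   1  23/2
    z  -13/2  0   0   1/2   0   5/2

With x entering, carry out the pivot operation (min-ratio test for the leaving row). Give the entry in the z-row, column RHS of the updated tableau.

Ratio test on column x — row 1: entry -3 ≤ 0; row 2: (5/2)/(3/2) = 5/3; row 3: (23/2)/(1/2) = 23. Minimum is 5/3 at row 2 (y leaves); pivot element 3/2.
Divide row 2 by 3/2; eliminate column x from the other rows.
z-row update in column RHS: 5/2 − (-13/2)·(5/3) = 40/3.

40/3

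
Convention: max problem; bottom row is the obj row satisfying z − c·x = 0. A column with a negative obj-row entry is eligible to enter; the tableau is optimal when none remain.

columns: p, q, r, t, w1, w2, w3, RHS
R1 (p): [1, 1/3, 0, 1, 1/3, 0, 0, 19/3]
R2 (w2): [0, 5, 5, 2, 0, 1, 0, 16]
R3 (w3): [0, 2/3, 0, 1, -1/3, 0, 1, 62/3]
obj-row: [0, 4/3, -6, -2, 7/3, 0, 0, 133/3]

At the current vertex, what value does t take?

0

t is not in the basis, so in the current basic feasible solution t = 0.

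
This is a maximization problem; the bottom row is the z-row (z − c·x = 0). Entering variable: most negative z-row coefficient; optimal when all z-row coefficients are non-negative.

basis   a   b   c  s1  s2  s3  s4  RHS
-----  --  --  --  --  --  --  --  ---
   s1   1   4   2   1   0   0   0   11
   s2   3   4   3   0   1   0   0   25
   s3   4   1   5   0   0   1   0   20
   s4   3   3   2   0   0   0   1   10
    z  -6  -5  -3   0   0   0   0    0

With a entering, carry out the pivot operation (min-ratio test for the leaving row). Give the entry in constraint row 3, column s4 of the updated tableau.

-4/3

Ratio test on column a — row 1: 11/1 = 11; row 2: 25/3 = 25/3; row 3: 20/4 = 5; row 4: 10/3 = 10/3. Minimum is 10/3 at row 4 (s4 leaves); pivot element 3.
Divide row 4 by 3; eliminate column a from the other rows.
Row 3 update in column s4: 0 − 4·(1/3) = -4/3.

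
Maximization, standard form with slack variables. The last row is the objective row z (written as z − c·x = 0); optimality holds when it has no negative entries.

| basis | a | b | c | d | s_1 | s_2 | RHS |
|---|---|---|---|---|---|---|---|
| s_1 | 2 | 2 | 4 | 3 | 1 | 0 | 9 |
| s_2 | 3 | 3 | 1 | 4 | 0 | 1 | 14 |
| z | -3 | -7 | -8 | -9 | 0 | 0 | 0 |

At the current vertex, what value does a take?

0

a is not in the basis, so in the current basic feasible solution a = 0.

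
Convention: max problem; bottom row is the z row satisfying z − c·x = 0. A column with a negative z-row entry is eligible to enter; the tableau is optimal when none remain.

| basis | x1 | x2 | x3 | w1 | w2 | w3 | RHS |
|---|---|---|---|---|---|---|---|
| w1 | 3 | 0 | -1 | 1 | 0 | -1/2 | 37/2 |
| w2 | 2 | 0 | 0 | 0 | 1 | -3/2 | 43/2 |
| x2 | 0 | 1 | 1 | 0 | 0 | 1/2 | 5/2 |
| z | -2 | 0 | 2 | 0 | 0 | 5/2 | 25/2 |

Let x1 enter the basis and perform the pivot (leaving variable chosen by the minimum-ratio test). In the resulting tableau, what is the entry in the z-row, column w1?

Ratio test on column x1 — row 1: (37/2)/3 = 37/6; row 2: (43/2)/2 = 43/4; row 3: entry 0 ≤ 0. Minimum is 37/6 at row 1 (w1 leaves); pivot element 3.
Divide row 1 by 3; eliminate column x1 from the other rows.
z-row update in column w1: 0 − (-2)·(1/3) = 2/3.

2/3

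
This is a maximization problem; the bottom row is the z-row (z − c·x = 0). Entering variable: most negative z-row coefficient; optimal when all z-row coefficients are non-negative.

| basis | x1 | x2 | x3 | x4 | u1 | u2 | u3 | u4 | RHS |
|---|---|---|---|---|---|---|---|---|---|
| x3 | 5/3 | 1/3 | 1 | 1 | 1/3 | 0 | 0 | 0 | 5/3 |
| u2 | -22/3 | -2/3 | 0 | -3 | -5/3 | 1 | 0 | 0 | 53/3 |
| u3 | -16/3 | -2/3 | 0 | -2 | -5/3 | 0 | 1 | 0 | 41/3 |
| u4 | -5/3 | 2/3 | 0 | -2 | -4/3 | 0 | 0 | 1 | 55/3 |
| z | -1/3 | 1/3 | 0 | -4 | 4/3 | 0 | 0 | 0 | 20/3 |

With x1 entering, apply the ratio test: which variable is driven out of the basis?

Column x1 entries and ratios — x3: (5/3)/(5/3) = 1; u2: -22/3 ≤ 0, skip; u3: -16/3 ≤ 0, skip; u4: -5/3 ≤ 0, skip.
Smallest ratio is 1 in the row of x3, so x3 leaves.

x3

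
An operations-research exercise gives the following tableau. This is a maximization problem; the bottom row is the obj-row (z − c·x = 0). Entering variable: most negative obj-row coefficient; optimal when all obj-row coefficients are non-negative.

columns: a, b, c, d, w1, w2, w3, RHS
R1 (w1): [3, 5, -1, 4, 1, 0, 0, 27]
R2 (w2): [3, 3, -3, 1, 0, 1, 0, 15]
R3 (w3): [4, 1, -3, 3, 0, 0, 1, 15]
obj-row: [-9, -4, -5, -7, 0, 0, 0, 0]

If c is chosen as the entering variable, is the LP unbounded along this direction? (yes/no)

yes

Every constraint-row entry in column c is ≤ 0, so increasing c is unbounded.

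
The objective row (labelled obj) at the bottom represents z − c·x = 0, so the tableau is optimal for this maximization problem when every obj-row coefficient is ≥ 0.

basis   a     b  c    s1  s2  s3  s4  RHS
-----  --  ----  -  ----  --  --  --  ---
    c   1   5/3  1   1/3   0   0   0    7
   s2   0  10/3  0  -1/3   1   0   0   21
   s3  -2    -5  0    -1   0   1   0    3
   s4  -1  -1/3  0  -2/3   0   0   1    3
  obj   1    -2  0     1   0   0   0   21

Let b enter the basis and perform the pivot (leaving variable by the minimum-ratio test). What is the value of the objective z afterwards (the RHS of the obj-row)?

Ratio test on column b — row 1: 7/(5/3) = 21/5; row 2: 21/(10/3) = 63/10; row 3: entry -5 ≤ 0; row 4: entry -1/3 ≤ 0. Minimum is 21/5 at row 1 (c leaves); pivot element 5/3.
Pivot on row 1; the obj-row RHS becomes 21 − (-2)·(21/5) = 147/5.

147/5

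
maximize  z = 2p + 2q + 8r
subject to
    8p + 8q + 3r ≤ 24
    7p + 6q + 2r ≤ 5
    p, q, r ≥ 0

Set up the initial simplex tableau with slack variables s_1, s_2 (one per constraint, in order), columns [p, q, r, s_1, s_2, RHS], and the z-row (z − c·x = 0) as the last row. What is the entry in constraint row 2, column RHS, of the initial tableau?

The RHS of constraint 2 is b_2 = 5.

5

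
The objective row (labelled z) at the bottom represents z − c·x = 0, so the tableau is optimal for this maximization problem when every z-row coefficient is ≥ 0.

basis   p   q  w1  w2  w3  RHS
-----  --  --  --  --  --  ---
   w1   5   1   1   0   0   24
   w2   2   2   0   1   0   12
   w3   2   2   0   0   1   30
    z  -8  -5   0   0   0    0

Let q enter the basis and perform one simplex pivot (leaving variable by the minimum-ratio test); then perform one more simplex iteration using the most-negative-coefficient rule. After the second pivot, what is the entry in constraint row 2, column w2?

Ratio test on column q — row 1: 24/1 = 24; row 2: 12/2 = 6; row 3: 30/2 = 15. Minimum is 6 at row 2 (w2 leaves); pivot element 2.
Divide row 2 by 2; eliminate column q from the other rows.
Second iteration: most negative z-row entry is -3 in column p, so p enters.
Ratio test on column p — row 1: 18/4 = 9/2; row 2: 6/1 = 6; row 3: entry 0 ≤ 0. Minimum is 9/2 at row 1 (w1 leaves); pivot element 4.
Divide row 1 by 4; eliminate column p from the other rows.
After both pivots, the entry at constraint row 2, column w2 is 5/8.

5/8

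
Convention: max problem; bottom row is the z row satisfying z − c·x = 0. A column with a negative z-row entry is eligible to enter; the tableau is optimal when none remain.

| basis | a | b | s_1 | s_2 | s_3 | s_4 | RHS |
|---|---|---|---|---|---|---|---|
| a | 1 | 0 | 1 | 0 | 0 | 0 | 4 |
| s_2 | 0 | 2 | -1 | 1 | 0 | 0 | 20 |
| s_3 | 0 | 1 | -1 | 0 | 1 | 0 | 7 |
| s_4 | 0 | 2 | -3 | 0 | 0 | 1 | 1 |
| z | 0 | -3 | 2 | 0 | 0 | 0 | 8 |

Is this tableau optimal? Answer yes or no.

no

The z-row has a negative entry -3 in column b, so it is not optimal.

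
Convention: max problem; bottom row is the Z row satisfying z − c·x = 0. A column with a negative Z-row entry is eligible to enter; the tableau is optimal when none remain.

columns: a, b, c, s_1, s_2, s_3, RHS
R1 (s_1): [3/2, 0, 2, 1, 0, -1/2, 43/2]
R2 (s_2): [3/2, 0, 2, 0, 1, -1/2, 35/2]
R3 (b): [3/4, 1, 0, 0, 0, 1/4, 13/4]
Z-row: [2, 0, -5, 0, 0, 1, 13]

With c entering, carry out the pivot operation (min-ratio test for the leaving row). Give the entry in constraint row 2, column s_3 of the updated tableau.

-1/4

Ratio test on column c — row 1: (43/2)/2 = 43/4; row 2: (35/2)/2 = 35/4; row 3: entry 0 ≤ 0. Minimum is 35/4 at row 2 (s_2 leaves); pivot element 2.
Divide row 2 by 2; eliminate column c from the other rows.
In the new row 2, the s_3 entry is the old entry divided by the pivot: (-1/2)/2 = -1/4.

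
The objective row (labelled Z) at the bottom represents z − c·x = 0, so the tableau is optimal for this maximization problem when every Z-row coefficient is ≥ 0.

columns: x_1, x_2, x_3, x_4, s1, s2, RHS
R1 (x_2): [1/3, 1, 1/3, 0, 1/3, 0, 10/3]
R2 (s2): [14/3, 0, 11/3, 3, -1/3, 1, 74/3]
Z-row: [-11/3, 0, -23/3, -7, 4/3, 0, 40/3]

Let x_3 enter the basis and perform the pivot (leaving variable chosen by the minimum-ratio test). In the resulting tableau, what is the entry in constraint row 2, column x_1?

14/11

Ratio test on column x_3 — row 1: (10/3)/(1/3) = 10; row 2: (74/3)/(11/3) = 74/11. Minimum is 74/11 at row 2 (s2 leaves); pivot element 11/3.
Divide row 2 by 11/3; eliminate column x_3 from the other rows.
In the new row 2, the x_1 entry is the old entry divided by the pivot: (14/3)/(11/3) = 14/11.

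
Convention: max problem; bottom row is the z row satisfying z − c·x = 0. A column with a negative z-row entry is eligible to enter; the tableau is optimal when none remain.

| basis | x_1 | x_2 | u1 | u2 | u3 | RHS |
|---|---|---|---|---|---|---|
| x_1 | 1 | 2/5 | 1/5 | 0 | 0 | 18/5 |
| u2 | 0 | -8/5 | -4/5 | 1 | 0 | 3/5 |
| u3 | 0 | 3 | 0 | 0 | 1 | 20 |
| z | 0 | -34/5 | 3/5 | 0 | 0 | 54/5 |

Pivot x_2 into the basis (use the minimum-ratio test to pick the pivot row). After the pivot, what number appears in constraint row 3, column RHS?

Ratio test on column x_2 — row 1: (18/5)/(2/5) = 9; row 2: entry -8/5 ≤ 0; row 3: 20/3 = 20/3. Minimum is 20/3 at row 3 (u3 leaves); pivot element 3.
Divide row 3 by 3; eliminate column x_2 from the other rows.
In the new row 3, the RHS entry is the old entry divided by the pivot: 20/3 = 20/3.

20/3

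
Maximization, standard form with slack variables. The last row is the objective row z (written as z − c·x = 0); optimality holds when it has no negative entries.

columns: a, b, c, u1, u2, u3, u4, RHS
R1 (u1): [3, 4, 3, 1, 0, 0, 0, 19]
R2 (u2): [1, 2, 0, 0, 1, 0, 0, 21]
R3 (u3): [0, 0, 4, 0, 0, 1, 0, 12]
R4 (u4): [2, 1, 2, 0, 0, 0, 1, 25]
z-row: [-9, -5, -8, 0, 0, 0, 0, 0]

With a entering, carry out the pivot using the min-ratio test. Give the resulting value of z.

57

Ratio test on column a — row 1: 19/3 = 19/3; row 2: 21/1 = 21; row 3: entry 0 ≤ 0; row 4: 25/2 = 25/2. Minimum is 19/3 at row 1 (u1 leaves); pivot element 3.
Pivot on row 1; the z-row RHS becomes 0 − (-9)·(19/3) = 57.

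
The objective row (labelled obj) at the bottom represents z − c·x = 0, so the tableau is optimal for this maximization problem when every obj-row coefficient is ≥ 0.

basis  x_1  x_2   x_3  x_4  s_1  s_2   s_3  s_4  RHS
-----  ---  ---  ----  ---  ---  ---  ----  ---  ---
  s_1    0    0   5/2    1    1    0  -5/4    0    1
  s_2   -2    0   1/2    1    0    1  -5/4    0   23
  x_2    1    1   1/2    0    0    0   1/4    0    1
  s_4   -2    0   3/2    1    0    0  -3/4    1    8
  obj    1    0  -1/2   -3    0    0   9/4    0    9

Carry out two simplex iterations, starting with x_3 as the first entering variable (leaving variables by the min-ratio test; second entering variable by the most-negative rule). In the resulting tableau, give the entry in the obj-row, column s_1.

Ratio test on column x_3 — row 1: 1/(5/2) = 2/5; row 2: 23/(1/2) = 46; row 3: 1/(1/2) = 2; row 4: 8/(3/2) = 16/3. Minimum is 2/5 at row 1 (s_1 leaves); pivot element 5/2.
Divide row 1 by 5/2; eliminate column x_3 from the other rows.
Second iteration: most negative obj-row entry is -14/5 in column x_4, so x_4 enters.
Ratio test on column x_4 — row 1: (2/5)/(2/5) = 1; row 2: (114/5)/(4/5) = 57/2; row 3: entry -1/5 ≤ 0; row 4: (37/5)/(2/5) = 37/2. Minimum is 1 at row 1 (x_3 leaves); pivot element 2/5.
Divide row 1 by 2/5; eliminate column x_4 from the other rows.
After both pivots, the entry at the obj-row, column s_1 is 3.

3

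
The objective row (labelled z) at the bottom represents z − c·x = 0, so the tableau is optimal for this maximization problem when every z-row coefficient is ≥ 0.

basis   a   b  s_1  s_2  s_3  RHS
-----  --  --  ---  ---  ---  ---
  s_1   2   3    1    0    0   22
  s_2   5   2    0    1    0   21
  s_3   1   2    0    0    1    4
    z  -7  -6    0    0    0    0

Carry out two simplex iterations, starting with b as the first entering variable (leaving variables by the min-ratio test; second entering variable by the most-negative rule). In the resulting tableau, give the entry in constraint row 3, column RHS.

Ratio test on column b — row 1: 22/3 = 22/3; row 2: 21/2 = 21/2; row 3: 4/2 = 2. Minimum is 2 at row 3 (s_3 leaves); pivot element 2.
Divide row 3 by 2; eliminate column b from the other rows.
Second iteration: most negative z-row entry is -4 in column a, so a enters.
Ratio test on column a — row 1: 16/(1/2) = 32; row 2: 17/4 = 17/4; row 3: 2/(1/2) = 4. Minimum is 4 at row 3 (b leaves); pivot element 1/2.
Divide row 3 by 1/2; eliminate column a from the other rows.
After both pivots, the entry at constraint row 3, column RHS is 4.

4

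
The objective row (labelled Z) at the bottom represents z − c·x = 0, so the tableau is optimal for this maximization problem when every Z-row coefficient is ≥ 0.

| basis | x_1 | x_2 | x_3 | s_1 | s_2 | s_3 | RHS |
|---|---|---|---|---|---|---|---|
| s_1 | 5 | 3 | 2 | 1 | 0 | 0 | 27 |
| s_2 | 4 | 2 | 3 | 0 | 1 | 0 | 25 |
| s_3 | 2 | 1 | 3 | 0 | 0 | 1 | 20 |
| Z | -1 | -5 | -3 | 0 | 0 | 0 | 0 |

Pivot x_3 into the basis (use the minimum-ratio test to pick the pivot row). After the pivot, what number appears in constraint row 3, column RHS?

Ratio test on column x_3 — row 1: 27/2 = 27/2; row 2: 25/3 = 25/3; row 3: 20/3 = 20/3. Minimum is 20/3 at row 3 (s_3 leaves); pivot element 3.
Divide row 3 by 3; eliminate column x_3 from the other rows.
In the new row 3, the RHS entry is the old entry divided by the pivot: 20/3 = 20/3.

20/3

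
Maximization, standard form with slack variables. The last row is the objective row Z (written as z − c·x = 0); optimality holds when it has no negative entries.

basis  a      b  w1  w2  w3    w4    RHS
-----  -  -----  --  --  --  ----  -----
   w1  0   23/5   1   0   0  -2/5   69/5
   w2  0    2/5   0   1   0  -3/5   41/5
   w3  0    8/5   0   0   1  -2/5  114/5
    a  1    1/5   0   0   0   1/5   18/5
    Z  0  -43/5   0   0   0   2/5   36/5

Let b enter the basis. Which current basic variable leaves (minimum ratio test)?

Column b entries and ratios — w1: (69/5)/(23/5) = 3; w2: (41/5)/(2/5) = 41/2; w3: (114/5)/(8/5) = 57/4; a: (18/5)/(1/5) = 18.
Smallest ratio is 3 in the row of w1, so w1 leaves.

w1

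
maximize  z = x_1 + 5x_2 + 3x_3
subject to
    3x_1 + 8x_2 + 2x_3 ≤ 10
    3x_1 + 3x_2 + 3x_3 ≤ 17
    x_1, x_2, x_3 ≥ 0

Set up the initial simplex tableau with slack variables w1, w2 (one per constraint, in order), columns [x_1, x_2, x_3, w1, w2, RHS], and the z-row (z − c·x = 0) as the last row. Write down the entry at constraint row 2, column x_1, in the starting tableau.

3

Constraint 2 has coefficient 3 on x_1.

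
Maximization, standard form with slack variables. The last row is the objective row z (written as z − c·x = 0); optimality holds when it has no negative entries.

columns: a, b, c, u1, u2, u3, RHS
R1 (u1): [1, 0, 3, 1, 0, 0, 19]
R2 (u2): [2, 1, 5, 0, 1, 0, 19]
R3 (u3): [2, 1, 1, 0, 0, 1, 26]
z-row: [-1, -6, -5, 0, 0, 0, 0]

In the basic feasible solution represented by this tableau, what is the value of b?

b is not in the basis, so in the current basic feasible solution b = 0.

0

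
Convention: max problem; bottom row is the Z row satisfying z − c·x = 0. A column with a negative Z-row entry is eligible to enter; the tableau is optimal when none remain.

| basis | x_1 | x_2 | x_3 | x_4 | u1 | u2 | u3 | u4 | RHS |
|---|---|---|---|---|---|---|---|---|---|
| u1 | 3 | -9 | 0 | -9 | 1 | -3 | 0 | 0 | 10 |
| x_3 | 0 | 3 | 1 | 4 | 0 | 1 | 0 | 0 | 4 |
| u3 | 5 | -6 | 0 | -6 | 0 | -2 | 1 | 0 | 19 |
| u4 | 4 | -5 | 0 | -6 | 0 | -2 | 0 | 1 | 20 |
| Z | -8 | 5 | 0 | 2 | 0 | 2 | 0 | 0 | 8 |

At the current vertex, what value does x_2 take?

x_2 is not in the basis, so in the current basic feasible solution x_2 = 0.

0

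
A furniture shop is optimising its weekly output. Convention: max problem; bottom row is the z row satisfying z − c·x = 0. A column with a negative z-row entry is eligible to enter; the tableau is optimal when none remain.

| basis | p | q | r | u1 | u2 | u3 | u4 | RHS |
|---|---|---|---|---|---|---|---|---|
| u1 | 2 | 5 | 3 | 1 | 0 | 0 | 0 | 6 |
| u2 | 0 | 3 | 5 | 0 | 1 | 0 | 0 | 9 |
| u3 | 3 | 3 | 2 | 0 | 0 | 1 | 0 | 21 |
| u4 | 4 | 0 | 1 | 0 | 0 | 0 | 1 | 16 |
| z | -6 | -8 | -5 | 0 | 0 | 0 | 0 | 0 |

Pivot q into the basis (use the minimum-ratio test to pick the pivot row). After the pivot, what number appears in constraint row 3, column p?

Ratio test on column q — row 1: 6/5 = 6/5; row 2: 9/3 = 3; row 3: 21/3 = 7; row 4: entry 0 ≤ 0. Minimum is 6/5 at row 1 (u1 leaves); pivot element 5.
Divide row 1 by 5; eliminate column q from the other rows.
Row 3 update in column p: 3 − 3·(2/5) = 9/5.

9/5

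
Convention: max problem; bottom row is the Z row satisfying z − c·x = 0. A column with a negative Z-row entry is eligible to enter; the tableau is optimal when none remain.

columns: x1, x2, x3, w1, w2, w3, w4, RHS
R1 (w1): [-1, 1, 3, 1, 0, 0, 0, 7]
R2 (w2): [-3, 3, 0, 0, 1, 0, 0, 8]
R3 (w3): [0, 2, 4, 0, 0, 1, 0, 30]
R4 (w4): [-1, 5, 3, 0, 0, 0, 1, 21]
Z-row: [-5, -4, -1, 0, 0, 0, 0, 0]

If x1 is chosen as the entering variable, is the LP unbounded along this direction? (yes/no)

Every constraint-row entry in column x1 is ≤ 0, so increasing x1 is unbounded.

yes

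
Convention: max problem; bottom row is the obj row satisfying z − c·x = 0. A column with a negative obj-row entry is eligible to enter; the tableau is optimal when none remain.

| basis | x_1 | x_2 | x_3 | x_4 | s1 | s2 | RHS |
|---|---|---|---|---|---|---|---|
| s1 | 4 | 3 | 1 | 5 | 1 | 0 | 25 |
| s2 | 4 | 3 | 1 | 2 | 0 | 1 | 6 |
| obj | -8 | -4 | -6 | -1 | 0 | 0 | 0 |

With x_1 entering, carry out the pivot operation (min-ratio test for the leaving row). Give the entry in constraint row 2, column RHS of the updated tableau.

Ratio test on column x_1 — row 1: 25/4 = 25/4; row 2: 6/4 = 3/2. Minimum is 3/2 at row 2 (s2 leaves); pivot element 4.
Divide row 2 by 4; eliminate column x_1 from the other rows.
In the new row 2, the RHS entry is the old entry divided by the pivot: 6/4 = 3/2.

3/2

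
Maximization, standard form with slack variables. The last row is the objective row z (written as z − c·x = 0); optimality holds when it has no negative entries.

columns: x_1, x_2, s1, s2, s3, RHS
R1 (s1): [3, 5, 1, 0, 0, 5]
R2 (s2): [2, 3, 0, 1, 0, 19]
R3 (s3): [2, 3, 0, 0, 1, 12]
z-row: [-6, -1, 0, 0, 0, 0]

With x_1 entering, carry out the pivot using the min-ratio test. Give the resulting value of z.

Ratio test on column x_1 — row 1: 5/3 = 5/3; row 2: 19/2 = 19/2; row 3: 12/2 = 6. Minimum is 5/3 at row 1 (s1 leaves); pivot element 3.
Pivot on row 1; the z-row RHS becomes 0 − (-6)·(5/3) = 10.

10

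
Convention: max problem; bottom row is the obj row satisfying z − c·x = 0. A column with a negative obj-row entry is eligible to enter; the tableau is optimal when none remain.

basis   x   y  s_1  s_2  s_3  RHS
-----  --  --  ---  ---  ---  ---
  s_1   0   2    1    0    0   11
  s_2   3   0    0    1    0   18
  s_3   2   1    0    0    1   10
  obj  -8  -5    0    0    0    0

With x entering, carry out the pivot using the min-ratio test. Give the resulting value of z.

Ratio test on column x — row 1: entry 0 ≤ 0; row 2: 18/3 = 6; row 3: 10/2 = 5. Minimum is 5 at row 3 (s_3 leaves); pivot element 2.
Pivot on row 3; the obj-row RHS becomes 0 − (-8)·5 = 40.

40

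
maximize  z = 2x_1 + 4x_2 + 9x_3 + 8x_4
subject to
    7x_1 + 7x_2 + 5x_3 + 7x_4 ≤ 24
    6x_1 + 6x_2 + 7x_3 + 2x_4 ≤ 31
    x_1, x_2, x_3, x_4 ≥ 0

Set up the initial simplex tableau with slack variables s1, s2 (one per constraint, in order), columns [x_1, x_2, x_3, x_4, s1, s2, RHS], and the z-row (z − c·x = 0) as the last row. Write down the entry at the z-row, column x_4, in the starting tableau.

The z-row carries the negated objective coefficients: the x_4 entry is -8.

-8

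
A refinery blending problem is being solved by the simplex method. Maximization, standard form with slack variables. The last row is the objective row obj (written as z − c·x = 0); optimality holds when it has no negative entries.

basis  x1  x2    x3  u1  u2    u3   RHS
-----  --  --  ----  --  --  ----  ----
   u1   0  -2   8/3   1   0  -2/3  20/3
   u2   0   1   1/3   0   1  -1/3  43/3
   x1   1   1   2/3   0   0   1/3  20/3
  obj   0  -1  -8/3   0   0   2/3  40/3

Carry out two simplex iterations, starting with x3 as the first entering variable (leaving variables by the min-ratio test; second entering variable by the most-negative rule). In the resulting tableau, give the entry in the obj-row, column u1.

1/2

Ratio test on column x3 — row 1: (20/3)/(8/3) = 5/2; row 2: (43/3)/(1/3) = 43; row 3: (20/3)/(2/3) = 10. Minimum is 5/2 at row 1 (u1 leaves); pivot element 8/3.
Divide row 1 by 8/3; eliminate column x3 from the other rows.
Second iteration: most negative obj-row entry is -3 in column x2, so x2 enters.
Ratio test on column x2 — row 1: entry -3/4 ≤ 0; row 2: (27/2)/(5/4) = 54/5; row 3: 5/(3/2) = 10/3. Minimum is 10/3 at row 3 (x1 leaves); pivot element 3/2.
Divide row 3 by 3/2; eliminate column x2 from the other rows.
After both pivots, the entry at the obj-row, column u1 is 1/2.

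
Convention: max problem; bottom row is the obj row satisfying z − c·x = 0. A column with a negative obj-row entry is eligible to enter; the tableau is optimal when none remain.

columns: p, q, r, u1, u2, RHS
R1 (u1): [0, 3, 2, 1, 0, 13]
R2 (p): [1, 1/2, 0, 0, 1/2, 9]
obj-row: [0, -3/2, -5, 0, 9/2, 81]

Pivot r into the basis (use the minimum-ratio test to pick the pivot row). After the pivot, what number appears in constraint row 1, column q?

3/2

Ratio test on column r — row 1: 13/2 = 13/2; row 2: entry 0 ≤ 0. Minimum is 13/2 at row 1 (u1 leaves); pivot element 2.
Divide row 1 by 2; eliminate column r from the other rows.
In the new row 1, the q entry is the old entry divided by the pivot: 3/2 = 3/2.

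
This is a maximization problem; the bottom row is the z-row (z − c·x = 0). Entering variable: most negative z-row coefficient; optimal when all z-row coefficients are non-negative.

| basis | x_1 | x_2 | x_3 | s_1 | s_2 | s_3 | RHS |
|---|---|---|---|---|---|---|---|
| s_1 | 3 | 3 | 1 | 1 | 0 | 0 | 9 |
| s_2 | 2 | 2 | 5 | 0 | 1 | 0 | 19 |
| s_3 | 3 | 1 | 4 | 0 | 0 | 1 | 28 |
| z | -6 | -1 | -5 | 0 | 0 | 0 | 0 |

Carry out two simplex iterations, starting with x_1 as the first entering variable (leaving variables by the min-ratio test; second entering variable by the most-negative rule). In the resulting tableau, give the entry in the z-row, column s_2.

9/13

Ratio test on column x_1 — row 1: 9/3 = 3; row 2: 19/2 = 19/2; row 3: 28/3 = 28/3. Minimum is 3 at row 1 (s_1 leaves); pivot element 3.
Divide row 1 by 3; eliminate column x_1 from the other rows.
Second iteration: most negative z-row entry is -3 in column x_3, so x_3 enters.
Ratio test on column x_3 — row 1: 3/(1/3) = 9; row 2: 13/(13/3) = 3; row 3: 19/3 = 19/3. Minimum is 3 at row 2 (s_2 leaves); pivot element 13/3.
Divide row 2 by 13/3; eliminate column x_3 from the other rows.
After both pivots, the entry at the z-row, column s_2 is 9/13.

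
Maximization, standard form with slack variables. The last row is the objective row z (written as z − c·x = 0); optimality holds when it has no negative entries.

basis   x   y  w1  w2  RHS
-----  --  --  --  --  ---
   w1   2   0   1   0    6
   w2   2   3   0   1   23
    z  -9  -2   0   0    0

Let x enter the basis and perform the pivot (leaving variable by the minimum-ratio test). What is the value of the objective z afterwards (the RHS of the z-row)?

Ratio test on column x — row 1: 6/2 = 3; row 2: 23/2 = 23/2. Minimum is 3 at row 1 (w1 leaves); pivot element 2.
Pivot on row 1; the z-row RHS becomes 0 − (-9)·3 = 27.

27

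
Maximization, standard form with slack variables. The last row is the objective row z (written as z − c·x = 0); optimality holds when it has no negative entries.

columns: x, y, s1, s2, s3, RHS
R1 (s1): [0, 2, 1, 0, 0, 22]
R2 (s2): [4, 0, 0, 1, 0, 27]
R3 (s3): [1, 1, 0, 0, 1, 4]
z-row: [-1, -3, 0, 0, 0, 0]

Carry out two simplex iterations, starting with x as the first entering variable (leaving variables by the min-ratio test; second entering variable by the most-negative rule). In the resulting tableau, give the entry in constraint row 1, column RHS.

Ratio test on column x — row 1: entry 0 ≤ 0; row 2: 27/4 = 27/4; row 3: 4/1 = 4. Minimum is 4 at row 3 (s3 leaves); pivot element 1.
Divide row 3 by 1; eliminate column x from the other rows.
Second iteration: most negative z-row entry is -2 in column y, so y enters.
Ratio test on column y — row 1: 22/2 = 11; row 2: entry -4 ≤ 0; row 3: 4/1 = 4. Minimum is 4 at row 3 (x leaves); pivot element 1.
Divide row 3 by 1; eliminate column y from the other rows.
After both pivots, the entry at constraint row 1, column RHS is 14.

14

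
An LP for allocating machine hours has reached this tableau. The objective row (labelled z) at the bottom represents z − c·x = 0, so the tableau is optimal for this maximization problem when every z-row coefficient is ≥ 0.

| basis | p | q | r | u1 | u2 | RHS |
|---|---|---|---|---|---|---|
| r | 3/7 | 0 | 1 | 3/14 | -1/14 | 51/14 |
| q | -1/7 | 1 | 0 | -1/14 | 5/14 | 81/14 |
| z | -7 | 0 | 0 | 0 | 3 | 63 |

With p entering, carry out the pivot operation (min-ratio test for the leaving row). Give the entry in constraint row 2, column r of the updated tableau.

1/3

Ratio test on column p — row 1: (51/14)/(3/7) = 17/2; row 2: entry -1/7 ≤ 0. Minimum is 17/2 at row 1 (r leaves); pivot element 3/7.
Divide row 1 by 3/7; eliminate column p from the other rows.
Row 2 update in column r: 0 − (-1/7)·(7/3) = 1/3.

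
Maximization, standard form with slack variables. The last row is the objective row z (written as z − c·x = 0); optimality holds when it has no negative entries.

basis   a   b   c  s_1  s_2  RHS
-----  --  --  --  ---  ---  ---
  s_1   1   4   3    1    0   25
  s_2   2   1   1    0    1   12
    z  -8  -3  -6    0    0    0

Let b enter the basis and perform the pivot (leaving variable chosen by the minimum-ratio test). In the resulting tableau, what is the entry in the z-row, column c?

-15/4

Ratio test on column b — row 1: 25/4 = 25/4; row 2: 12/1 = 12. Minimum is 25/4 at row 1 (s_1 leaves); pivot element 4.
Divide row 1 by 4; eliminate column b from the other rows.
z-row update in column c: -6 − (-3)·(3/4) = -15/4.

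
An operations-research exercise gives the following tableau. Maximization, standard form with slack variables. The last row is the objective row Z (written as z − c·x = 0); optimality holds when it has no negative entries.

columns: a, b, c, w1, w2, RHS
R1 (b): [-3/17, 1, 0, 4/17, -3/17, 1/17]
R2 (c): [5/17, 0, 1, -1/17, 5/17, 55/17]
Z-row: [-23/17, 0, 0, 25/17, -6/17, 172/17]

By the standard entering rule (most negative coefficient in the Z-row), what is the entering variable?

Negative Z-row entries: a: -23/17, w2: -6/17.
The most negative is -23/17 in column a, so a enters.

a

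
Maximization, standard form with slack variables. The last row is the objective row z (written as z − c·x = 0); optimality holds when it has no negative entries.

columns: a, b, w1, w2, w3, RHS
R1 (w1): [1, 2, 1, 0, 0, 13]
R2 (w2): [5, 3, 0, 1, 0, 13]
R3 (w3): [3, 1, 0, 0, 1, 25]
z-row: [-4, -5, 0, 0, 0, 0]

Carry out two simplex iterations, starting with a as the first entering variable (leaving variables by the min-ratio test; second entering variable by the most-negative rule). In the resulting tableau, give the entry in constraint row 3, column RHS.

Ratio test on column a — row 1: 13/1 = 13; row 2: 13/5 = 13/5; row 3: 25/3 = 25/3. Minimum is 13/5 at row 2 (w2 leaves); pivot element 5.
Divide row 2 by 5; eliminate column a from the other rows.
Second iteration: most negative z-row entry is -13/5 in column b, so b enters.
Ratio test on column b — row 1: (52/5)/(7/5) = 52/7; row 2: (13/5)/(3/5) = 13/3; row 3: entry -4/5 ≤ 0. Minimum is 13/3 at row 2 (a leaves); pivot element 3/5.
Divide row 2 by 3/5; eliminate column b from the other rows.
After both pivots, the entry at constraint row 3, column RHS is 62/3.

62/3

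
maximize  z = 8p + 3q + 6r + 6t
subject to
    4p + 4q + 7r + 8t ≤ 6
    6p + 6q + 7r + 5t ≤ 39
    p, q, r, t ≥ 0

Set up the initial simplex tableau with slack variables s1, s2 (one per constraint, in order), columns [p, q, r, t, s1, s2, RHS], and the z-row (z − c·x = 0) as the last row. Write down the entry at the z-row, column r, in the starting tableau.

-6

The z-row carries the negated objective coefficients: the r entry is -6.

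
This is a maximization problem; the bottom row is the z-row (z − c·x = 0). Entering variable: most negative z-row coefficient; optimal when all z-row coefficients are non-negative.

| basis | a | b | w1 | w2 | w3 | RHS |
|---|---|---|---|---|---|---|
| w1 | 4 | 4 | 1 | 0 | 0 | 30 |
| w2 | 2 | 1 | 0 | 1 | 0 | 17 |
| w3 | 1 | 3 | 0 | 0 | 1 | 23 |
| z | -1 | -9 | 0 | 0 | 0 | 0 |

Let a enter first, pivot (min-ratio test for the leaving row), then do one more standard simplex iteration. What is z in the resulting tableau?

Ratio test on column a — row 1: 30/4 = 15/2; row 2: 17/2 = 17/2; row 3: 23/1 = 23. Minimum is 15/2 at row 1 (w1 leaves); pivot element 4.
Pivot on row 1; the z-row RHS becomes 0 − (-1)·(15/2) = 15/2.
Next entering variable (most negative z-row entry -8): b.
Ratio test on column b — row 1: (15/2)/1 = 15/2; row 2: entry -1 ≤ 0; row 3: (31/2)/2 = 31/4. Minimum is 15/2 at row 1 (a leaves); pivot element 1.
After the second pivot the z-row RHS is 15/2 − (-8)·(15/2) = 135/2.

135/2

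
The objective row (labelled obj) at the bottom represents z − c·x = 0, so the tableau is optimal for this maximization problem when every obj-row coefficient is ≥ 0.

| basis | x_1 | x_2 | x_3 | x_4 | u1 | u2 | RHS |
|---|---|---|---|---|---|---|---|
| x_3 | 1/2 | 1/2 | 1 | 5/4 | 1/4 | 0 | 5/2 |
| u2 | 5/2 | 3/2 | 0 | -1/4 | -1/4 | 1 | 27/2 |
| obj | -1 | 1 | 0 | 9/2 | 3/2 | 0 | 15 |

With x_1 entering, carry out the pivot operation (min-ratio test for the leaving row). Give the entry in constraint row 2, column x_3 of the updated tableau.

Ratio test on column x_1 — row 1: (5/2)/(1/2) = 5; row 2: (27/2)/(5/2) = 27/5. Minimum is 5 at row 1 (x_3 leaves); pivot element 1/2.
Divide row 1 by 1/2; eliminate column x_1 from the other rows.
Row 2 update in column x_3: 0 − (5/2)·2 = -5.

-5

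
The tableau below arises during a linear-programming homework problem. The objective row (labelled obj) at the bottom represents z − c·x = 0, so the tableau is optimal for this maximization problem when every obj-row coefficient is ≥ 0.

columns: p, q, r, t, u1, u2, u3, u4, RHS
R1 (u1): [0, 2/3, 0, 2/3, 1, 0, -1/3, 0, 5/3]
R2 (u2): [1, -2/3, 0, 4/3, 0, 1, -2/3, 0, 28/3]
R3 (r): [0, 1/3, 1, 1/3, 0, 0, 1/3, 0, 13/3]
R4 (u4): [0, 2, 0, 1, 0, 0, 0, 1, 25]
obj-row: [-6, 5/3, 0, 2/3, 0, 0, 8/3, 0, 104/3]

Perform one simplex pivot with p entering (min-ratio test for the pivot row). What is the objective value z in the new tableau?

272/3

Ratio test on column p — row 1: entry 0 ≤ 0; row 2: (28/3)/1 = 28/3; row 3: entry 0 ≤ 0; row 4: entry 0 ≤ 0. Minimum is 28/3 at row 2 (u2 leaves); pivot element 1.
Pivot on row 2; the obj-row RHS becomes 104/3 − (-6)·(28/3) = 272/3.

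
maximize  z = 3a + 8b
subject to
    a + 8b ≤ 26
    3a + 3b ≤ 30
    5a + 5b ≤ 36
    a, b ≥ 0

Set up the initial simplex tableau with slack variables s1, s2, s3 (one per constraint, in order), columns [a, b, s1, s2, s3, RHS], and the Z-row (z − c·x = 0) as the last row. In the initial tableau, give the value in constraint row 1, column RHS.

26

The RHS of constraint 1 is b_1 = 26.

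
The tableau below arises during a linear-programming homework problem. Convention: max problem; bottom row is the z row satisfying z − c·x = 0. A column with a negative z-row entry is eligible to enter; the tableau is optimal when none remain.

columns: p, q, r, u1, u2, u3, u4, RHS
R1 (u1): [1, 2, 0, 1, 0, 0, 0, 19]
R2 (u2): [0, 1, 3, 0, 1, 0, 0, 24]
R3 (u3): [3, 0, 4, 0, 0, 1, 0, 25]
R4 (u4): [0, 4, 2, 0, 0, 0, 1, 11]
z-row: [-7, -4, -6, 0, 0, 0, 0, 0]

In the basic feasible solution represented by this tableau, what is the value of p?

p is not in the basis, so in the current basic feasible solution p = 0.

0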